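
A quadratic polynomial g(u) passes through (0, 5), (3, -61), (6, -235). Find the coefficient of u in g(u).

Write g(u) = au^2 + bu + c. Substituting each data point gives a linear system:
  c = 5
  9a + 3b + c = -61
  36a + 6b + c = -235
Solving the system yields a = -6, b = -4, c = 5.
So g(u) = -6u^2 - 4u + 5.
The coefficient of u is -4.

-4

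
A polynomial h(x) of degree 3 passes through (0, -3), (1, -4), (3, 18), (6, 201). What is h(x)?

Write h(x) = ax^3 + bx^2 + cx + d. Substituting each data point gives a linear system:
  d = -3
  a + b + c + d = -4
  27a + 9b + 3c + d = 18
  216a + 36b + 6c + d = 201
Solving the system yields a = 1, b = 0, c = -2, d = -3.
So h(x) = x^3 - 2x - 3.
Check: h(0) = -3. ✓

h(x) = x^3 - 2x - 3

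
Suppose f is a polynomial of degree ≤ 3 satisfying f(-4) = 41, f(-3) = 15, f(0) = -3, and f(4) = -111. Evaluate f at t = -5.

Using the Lagrange interpolation formula with nodes -4, -3, 0, 4:
  L_0(t) = (t + 3)t(t - 4) / -32
  L_1(t) = (t + 4)t(t - 4) / 21
  L_2(t) = (t + 4)(t + 3)(t - 4) / -48
  L_3(t) = (t + 4)(t + 3)t / 224
Then f(t) = 41·L_0(t) + 15·L_1(t) - 3·L_2(t) - 111·L_3(t).
Expanding and collecting terms gives f(t) = -t³ - 2t² - 3t - 3.
Evaluating at t = -5: f(-5) = 87.

87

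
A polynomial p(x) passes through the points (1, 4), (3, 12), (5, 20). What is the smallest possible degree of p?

Forward differences of the values at x = 1, 3, 5:
  p  : 4  12  20
  Δ  : 8  8
  Δ^2: 0
The first differences are constant (8) and nonzero, while all higher differences vanish, so the minimal degree is 1.

1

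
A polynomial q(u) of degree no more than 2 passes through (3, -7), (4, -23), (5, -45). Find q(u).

Using the Lagrange interpolation formula with nodes 3, 4, 5:
  L_0(u) = (u - 4)(u - 5) / 2
  L_1(u) = (u - 3)(u - 5) / -1
  L_2(u) = (u - 3)(u - 4) / 2
Then q(u) = -7·L_0(u) - 23·L_1(u) - 45·L_2(u).
Expanding and collecting terms gives q(u) = -3u^2 + 5u + 5.
Check: q(3) = -7. ✓

q(u) = -3u^2 + 5u + 5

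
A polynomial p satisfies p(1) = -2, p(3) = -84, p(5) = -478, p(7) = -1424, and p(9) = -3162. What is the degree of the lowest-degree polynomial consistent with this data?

Forward differences of the values at t = 1, 3, 5, 7, 9:
  p  : -2  -84  -478  -1424  -3162
  Δ  : -82  -394  -946  -1738
  Δ^2: -312  -552  -792
  Δ^3: -240  -240
  Δ^4: 0
The third differences are constant (-240) and nonzero, while all higher differences vanish, so the minimal degree is 3.

3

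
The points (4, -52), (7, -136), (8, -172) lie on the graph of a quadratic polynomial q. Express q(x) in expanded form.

q(x) = -2x^2 - 6x + 4

Write q(x) = ax^2 + bx + c. Substituting each data point gives a linear system:
  16a + 4b + c = -52
  49a + 7b + c = -136
  64a + 8b + c = -172
Solving the system yields a = -2, b = -6, c = 4.
So q(x) = -2x^2 - 6x + 4.
Check: q(4) = -52. ✓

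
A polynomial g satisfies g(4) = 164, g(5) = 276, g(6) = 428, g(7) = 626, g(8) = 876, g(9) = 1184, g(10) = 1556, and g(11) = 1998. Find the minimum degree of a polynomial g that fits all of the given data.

3

Forward differences of the values at u = 4, 5, 6, 7, 8, 9, 10, 11:
  g  : 164  276  428  626  876  1184  1556  1998
  Δ  : 112  152  198  250  308  372  442
  Δ^2: 40  46  52  58  64  70
  Δ^3: 6  6  6  6  6
  Δ^4: 0  0  0  0
  Δ^5: 0  0  0
  Δ^6: 0  0
  Δ^7: 0
The third differences are constant (6) and nonzero, while all higher differences vanish, so the minimal degree is 3.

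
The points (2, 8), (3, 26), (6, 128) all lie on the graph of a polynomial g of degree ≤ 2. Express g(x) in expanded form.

g(x) = 4x^2 - 2x - 4

Write g(x) = ax^2 + bx + c. Substituting each data point gives a linear system:
  4a + 2b + c = 8
  9a + 3b + c = 26
  36a + 6b + c = 128
Solving the system yields a = 4, b = -2, c = -4.
So g(x) = 4x² - 2x - 4.
Check: g(6) = 128. ✓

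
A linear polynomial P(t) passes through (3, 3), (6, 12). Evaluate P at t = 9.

21

Write P(t) = at + b. Substituting each data point gives a linear system:
  3a + b = 3
  6a + b = 12
Solving the system yields a = 3, b = -6.
So P(t) = 3t - 6.
Then P(9) = 21.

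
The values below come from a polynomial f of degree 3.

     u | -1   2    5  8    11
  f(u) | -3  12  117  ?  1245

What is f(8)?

474

On equispaced nodes a degree-3 polynomial has vanishing fourth forward difference, so
  f(-1) - 4·f(2) + 6·f(5) - 4·f(8) + f(11) = 0.
Substituting the known values and solving for f(8):
  -4·f(8) = -1896
  f(8) = 474.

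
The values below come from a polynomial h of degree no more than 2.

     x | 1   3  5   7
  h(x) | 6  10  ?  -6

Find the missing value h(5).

The 3 known points determine the degree-2 polynomial uniquely.
Write h(x) = ax^2 + bx + c. Substituting each data point gives a linear system:
  a + b + c = 6
  9a + 3b + c = 10
  49a + 7b + c = -6
Solving the system yields a = -1, b = 6, c = 1.
So h(x) = -x² + 6x + 1.
Then h(5) = 6.

6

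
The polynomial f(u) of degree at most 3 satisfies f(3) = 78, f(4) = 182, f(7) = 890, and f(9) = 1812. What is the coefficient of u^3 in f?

2

Write f(u) = au^3 + bu^2 + cu + d. Substituting each data point gives a linear system:
  27a + 9b + 3c + d = 78
  64a + 16b + 4c + d = 182
  343a + 49b + 7c + d = 890
  729a + 81b + 9c + d = 1812
Solving the system yields a = 2, b = 5, c = -5, d = -6.
So f(u) = 2u^3 + 5u^2 - 5u - 6.
The leading coefficient is 2.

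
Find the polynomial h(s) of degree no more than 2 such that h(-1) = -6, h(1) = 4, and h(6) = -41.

h(s) = -2s^2 + 5s + 1

Using the Lagrange interpolation formula with nodes -1, 1, 6:
  L_0(s) = (s - 1)(s - 6) / 14
  L_1(s) = (s + 1)(s - 6) / -10
  L_2(s) = (s + 1)(s - 1) / 35
Then h(s) = -6·L_0(s) + 4·L_1(s) - 41·L_2(s).
Expanding and collecting terms gives h(s) = -2s² + 5s + 1.
Check: h(-1) = -6. ✓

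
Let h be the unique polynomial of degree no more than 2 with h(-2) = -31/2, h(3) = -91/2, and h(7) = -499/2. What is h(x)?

Write h(x) = ax^2 + bx + c. Substituting each data point gives a linear system:
  4a - 2b + c = -31/2
  9a + 3b + c = -91/2
  49a + 7b + c = -499/2
Solving the system yields a = -5, b = -1, c = 5/2.
So h(x) = -5x^2 - x + 5/2.
Check: h(-2) = -31/2. ✓

h(x) = -5x^2 - x + 5/2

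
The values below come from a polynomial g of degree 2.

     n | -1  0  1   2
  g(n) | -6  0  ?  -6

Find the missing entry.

0

The 3 known points determine the degree-2 polynomial uniquely.
Write g(n) = an^2 + bn + c. Substituting each data point gives a linear system:
  a - b + c = -6
  c = 0
  4a + 2b + c = -6
Solving the system yields a = -3, b = 3, c = 0.
So g(n) = -3n² + 3n.
Then g(1) = 0.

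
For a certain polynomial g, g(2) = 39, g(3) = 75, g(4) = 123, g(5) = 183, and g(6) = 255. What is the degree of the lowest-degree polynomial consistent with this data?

Forward differences of the values at u = 2, 3, 4, 5, 6:
  g  : 39  75  123  183  255
  Δ  : 36  48  60  72
  Δ^2: 12  12  12
  Δ^3: 0  0
  Δ^4: 0
The second differences are constant (12) and nonzero, while all higher differences vanish, so the minimal degree is 2.

2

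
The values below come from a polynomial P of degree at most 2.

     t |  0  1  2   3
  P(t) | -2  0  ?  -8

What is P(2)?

-2

On equispaced nodes a degree-2 polynomial has vanishing third forward difference, so
  - P(0) + 3·P(1) - 3·P(2) + P(3) = 0.
Substituting the known values and solving for P(2):
  -3·P(2) = 6
  P(2) = -2.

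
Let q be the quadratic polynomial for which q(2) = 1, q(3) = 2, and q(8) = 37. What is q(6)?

Write q(x) = ax^2 + bx + c. Substituting each data point gives a linear system:
  4a + 2b + c = 1
  9a + 3b + c = 2
  64a + 8b + c = 37
Solving the system yields a = 1, b = -4, c = 5.
So q(x) = x^2 - 4x + 5.
Then q(6) = 17.

17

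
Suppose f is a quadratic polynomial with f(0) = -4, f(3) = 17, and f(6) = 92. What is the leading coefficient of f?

Write f(u) = au^2 + bu + c. Substituting each data point gives a linear system:
  c = -4
  9a + 3b + c = 17
  36a + 6b + c = 92
Solving the system yields a = 3, b = -2, c = -4.
So f(u) = 3u^2 - 2u - 4.
The leading coefficient is 3.

3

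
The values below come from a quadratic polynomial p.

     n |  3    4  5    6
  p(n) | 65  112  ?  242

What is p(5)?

On equispaced nodes a degree-2 polynomial has vanishing third forward difference, so
  - p(3) + 3·p(4) - 3·p(5) + p(6) = 0.
Substituting the known values and solving for p(5):
  -3·p(5) = -513
  p(5) = 171.

171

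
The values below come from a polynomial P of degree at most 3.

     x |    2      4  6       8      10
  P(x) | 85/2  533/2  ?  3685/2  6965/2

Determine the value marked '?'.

1637/2

The 4 known points determine the degree-3 polynomial uniquely.
Write P(x) = ax^3 + bx^2 + cx + d. Substituting each data point gives a linear system:
  8a + 4b + 2c + d = 85/2
  64a + 16b + 4c + d = 533/2
  512a + 64b + 8c + d = 3685/2
  1000a + 100b + 10c + d = 6965/2
Solving the system yields a = 3, b = 5, c = -2, d = 5/2.
So P(x) = 3x^3 + 5x^2 - 2x + 5/2.
Then P(6) = 1637/2.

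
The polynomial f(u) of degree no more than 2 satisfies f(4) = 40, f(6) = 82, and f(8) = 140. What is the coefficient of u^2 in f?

2

Write f(u) = au^2 + bu + c. Substituting each data point gives a linear system:
  16a + 4b + c = 40
  36a + 6b + c = 82
  64a + 8b + c = 140
Solving the system yields a = 2, b = 1, c = 4.
So f(u) = 2u² + u + 4.
The leading coefficient is 2.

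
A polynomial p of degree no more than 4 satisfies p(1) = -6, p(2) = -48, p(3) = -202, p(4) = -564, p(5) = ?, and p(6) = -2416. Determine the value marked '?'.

-1254

The 5 known points determine the degree-4 polynomial uniquely.
Write p(x) = ax^4 + bx^3 + cx^2 + dx + e. Substituting each data point gives a linear system:
  a + b + c + d + e = -6
  16a + 8b + 4c + 2d + e = -48
  81a + 27b + 9c + 3d + e = -202
  256a + 64b + 16c + 4d + e = -564
  1296a + 216b + 36c + 6d + e = -2416
Solving the system yields a = -1, b = -6, c = 5, d = 0, e = -4.
So p(x) = -x⁴ - 6x³ + 5x² - 4.
Then p(5) = -1254.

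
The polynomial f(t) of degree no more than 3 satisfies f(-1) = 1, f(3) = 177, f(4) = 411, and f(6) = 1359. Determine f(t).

Write f(t) = at^3 + bt^2 + ct + d. Substituting each data point gives a linear system:
  -a + b - c + d = 1
  27a + 9b + 3c + d = 177
  64a + 16b + 4c + d = 411
  216a + 36b + 6c + d = 1359
Solving the system yields a = 6, b = 2, c = -2, d = 3.
So f(t) = 6t^3 + 2t^2 - 2t + 3.
Check: f(3) = 177. ✓

f(t) = 6t^3 + 2t^2 - 2t + 3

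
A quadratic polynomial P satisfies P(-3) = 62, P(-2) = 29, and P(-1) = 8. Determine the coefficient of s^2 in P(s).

Write P(s) = as^2 + bs + c. Substituting each data point gives a linear system:
  9a - 3b + c = 62
  4a - 2b + c = 29
  a - b + c = 8
Solving the system yields a = 6, b = -3, c = -1.
So P(s) = 6s² - 3s - 1.
The leading coefficient is 6.

6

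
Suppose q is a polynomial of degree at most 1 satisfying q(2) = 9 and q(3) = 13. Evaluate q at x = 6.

Using the Lagrange interpolation formula with nodes 2, 3:
  L_0(x) = (x - 3) / -1
  L_1(x) = (x - 2) / 1
Then q(x) = 9·L_0(x) + 13·L_1(x).
Expanding and collecting terms gives q(x) = 4x + 1.
Evaluating at x = 6: q(6) = 25.

25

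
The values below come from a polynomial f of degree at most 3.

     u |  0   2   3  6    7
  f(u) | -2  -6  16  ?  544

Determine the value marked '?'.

The 4 known points determine the degree-3 polynomial uniquely.
Write f(u) = au^3 + bu^2 + cu + d. Substituting each data point gives a linear system:
  d = -2
  8a + 4b + 2c + d = -6
  27a + 9b + 3c + d = 16
  343a + 49b + 7c + d = 544
Solving the system yields a = 2, b = -2, c = -6, d = -2.
So f(u) = 2u^3 - 2u^2 - 6u - 2.
Then f(6) = 322.

322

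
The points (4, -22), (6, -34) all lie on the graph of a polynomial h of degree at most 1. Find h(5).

-28

Write h(n) = an + b. Substituting each data point gives a linear system:
  4a + b = -22
  6a + b = -34
Solving the system yields a = -6, b = 2.
So h(n) = -6n + 2.
Then h(5) = -28.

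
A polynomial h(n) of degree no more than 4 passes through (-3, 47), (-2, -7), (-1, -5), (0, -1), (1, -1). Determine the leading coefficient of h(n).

Write h(n) = an^4 + bn^3 + cn^2 + dn + e. Substituting each data point gives a linear system:
  81a - 27b + 9c - 3d + e = 47
  16a - 8b + 4c - 2d + e = -7
  a - b + c - d + e = -5
  e = -1
  a + b + c + d + e = -1
Solving the system yields a = 2, b = 3, c = -4, d = -1, e = -1.
So h(n) = 2n⁴ + 3n³ - 4n² - n - 1.
The leading coefficient is 2.

2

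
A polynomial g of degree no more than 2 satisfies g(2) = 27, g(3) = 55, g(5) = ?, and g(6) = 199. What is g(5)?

The 3 known points determine the degree-2 polynomial uniquely.
Write g(t) = at^2 + bt + c. Substituting each data point gives a linear system:
  4a + 2b + c = 27
  9a + 3b + c = 55
  36a + 6b + c = 199
Solving the system yields a = 5, b = 3, c = 1.
So g(t) = 5t^2 + 3t + 1.
Then g(5) = 141.

141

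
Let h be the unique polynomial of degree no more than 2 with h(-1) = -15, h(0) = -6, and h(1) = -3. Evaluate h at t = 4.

Using the Lagrange interpolation formula with nodes -1, 0, 1:
  L_0(t) = t(t - 1) / 2
  L_1(t) = (t + 1)(t - 1) / -1
  L_2(t) = (t + 1)t / 2
Then h(t) = -15·L_0(t) - 6·L_1(t) - 3·L_2(t).
Expanding and collecting terms gives h(t) = -3t^2 + 6t - 6.
Evaluating at t = 4: h(4) = -30.

-30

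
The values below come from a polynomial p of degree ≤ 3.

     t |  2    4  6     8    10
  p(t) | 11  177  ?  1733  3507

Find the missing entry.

On equispaced nodes a degree-3 polynomial has vanishing fourth forward difference, so
  p(2) - 4·p(4) + 6·p(6) - 4·p(8) + p(10) = 0.
Substituting the known values and solving for p(6):
  6·p(6) = 4122
  p(6) = 687.

687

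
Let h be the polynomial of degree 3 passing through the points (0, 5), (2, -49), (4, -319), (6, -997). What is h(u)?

Write h(u) = au^3 + bu^2 + cu + d. Substituting each data point gives a linear system:
  d = 5
  8a + 4b + 2c + d = -49
  64a + 16b + 4c + d = -319
  216a + 36b + 6c + d = -997
Solving the system yields a = -4, b = -3, c = -5, d = 5.
So h(u) = -4u³ - 3u² - 5u + 5.
Check: h(6) = -997. ✓

h(u) = -4u^3 - 3u^2 - 5u + 5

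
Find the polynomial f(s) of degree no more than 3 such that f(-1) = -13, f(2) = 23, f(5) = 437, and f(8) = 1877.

Write f(s) = as^3 + bs^2 + cs + d. Substituting each data point gives a linear system:
  -a + b - c + d = -13
  8a + 4b + 2c + d = 23
  125a + 25b + 5c + d = 437
  512a + 64b + 8c + d = 1877
Solving the system yields a = 4, b = -3, c = 3, d = -3.
So f(s) = 4s³ - 3s² + 3s - 3.
Check: f(2) = 23. ✓

f(s) = 4s^3 - 3s^2 + 3s - 3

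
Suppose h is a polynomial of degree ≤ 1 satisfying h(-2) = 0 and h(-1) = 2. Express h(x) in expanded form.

Write h(x) = ax + b. Substituting each data point gives a linear system:
  -2a + b = 0
  -a + b = 2
Solving the system yields a = 2, b = 4.
So h(x) = 2x + 4.
Check: h(-1) = 2. ✓

h(x) = 2x + 4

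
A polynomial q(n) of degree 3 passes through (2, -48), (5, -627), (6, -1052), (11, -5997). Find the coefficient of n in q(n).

Write q(n) = an^3 + bn^2 + cn + d. Substituting each data point gives a linear system:
  8a + 4b + 2c + d = -48
  125a + 25b + 5c + d = -627
  216a + 36b + 6c + d = -1052
  1331a + 121b + 11c + d = -5997
Solving the system yields a = -4, b = -6, c = 5, d = -2.
So q(n) = -4n^3 - 6n^2 + 5n - 2.
The coefficient of n is 5.

5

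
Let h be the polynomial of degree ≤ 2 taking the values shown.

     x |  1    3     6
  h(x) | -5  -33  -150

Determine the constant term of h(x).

-6

Write h(x) = ax^2 + bx + c. Substituting each data point gives a linear system:
  a + b + c = -5
  9a + 3b + c = -33
  36a + 6b + c = -150
Solving the system yields a = -5, b = 6, c = -6.
So h(x) = -5x^2 + 6x - 6.
The constant term is -6.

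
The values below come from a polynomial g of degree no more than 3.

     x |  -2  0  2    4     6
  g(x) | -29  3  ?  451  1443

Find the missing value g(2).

On equispaced nodes a degree-3 polynomial has vanishing fourth forward difference, so
  g(-2) - 4·g(0) + 6·g(2) - 4·g(4) + g(6) = 0.
Substituting the known values and solving for g(2):
  6·g(2) = 402
  g(2) = 67.

67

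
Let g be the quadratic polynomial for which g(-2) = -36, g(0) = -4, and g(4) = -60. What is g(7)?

Using the Lagrange interpolation formula with nodes -2, 0, 4:
  L_0(u) = u(u - 4) / 12
  L_1(u) = (u + 2)(u - 4) / -8
  L_2(u) = (u + 2)u / 24
Then g(u) = -36·L_0(u) - 4·L_1(u) - 60·L_2(u).
Expanding and collecting terms gives g(u) = -5u^2 + 6u - 4.
Evaluating at u = 7: g(7) = -207.

-207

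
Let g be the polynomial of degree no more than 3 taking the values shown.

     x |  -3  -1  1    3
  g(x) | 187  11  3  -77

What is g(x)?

g(x) = -5x^3 + 6x^2 + x + 1

Write g(x) = ax^3 + bx^2 + cx + d. Substituting each data point gives a linear system:
  -27a + 9b - 3c + d = 187
  -a + b - c + d = 11
  a + b + c + d = 3
  27a + 9b + 3c + d = -77
Solving the system yields a = -5, b = 6, c = 1, d = 1.
So g(x) = -5x³ + 6x² + x + 1.
Check: g(3) = -77. ✓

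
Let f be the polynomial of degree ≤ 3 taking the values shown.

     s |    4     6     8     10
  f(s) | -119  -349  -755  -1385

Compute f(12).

Forward differences of the values at s = 4, 6, 8, 10:
  f  : -119  -349  -755  -1385
  Δ  : -230  -406  -630
  Δ^2: -176  -224
  Δ^3: -48
The third differences are constant, confirming degree 3.
Interpolating (Newton forward form) and evaluating at s = 12 gives f(12) = -2287.

-2287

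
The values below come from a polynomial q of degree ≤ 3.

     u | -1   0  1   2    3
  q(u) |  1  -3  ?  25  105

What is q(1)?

-3

On equispaced nodes a degree-3 polynomial has vanishing fourth forward difference, so
  q(-1) - 4·q(0) + 6·q(1) - 4·q(2) + q(3) = 0.
Substituting the known values and solving for q(1):
  6·q(1) = -18
  q(1) = -3.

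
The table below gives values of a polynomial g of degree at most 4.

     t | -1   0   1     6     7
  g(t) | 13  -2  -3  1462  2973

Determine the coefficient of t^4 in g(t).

Write g(t) = at^4 + bt^3 + ct^2 + dt + e. Substituting each data point gives a linear system:
  a - b + c - d + e = 13
  e = -2
  a + b + c + d + e = -3
  1296a + 216b + 36c + 6d + e = 1462
  2401a + 343b + 49c + 7d + e = 2973
Solving the system yields a = 2, b = -6, c = 5, d = -2, e = -2.
So g(t) = 2t^4 - 6t^3 + 5t^2 - 2t - 2.
The leading coefficient is 2.

2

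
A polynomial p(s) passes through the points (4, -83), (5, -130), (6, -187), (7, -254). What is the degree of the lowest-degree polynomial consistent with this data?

2

Forward differences of the values at s = 4, 5, 6, 7:
  p  : -83  -130  -187  -254
  Δ  : -47  -57  -67
  Δ^2: -10  -10
  Δ^3: 0
The second differences are constant (-10) and nonzero, while all higher differences vanish, so the minimal degree is 2.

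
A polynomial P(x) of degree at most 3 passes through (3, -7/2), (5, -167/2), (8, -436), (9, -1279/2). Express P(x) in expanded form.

P(x) = -x^3 + (1/2)x^2 + 5x + 4

Using the Lagrange interpolation formula with nodes 3, 5, 8, 9:
  L_0(x) = (x - 5)(x - 8)(x - 9) / -60
  L_1(x) = (x - 3)(x - 8)(x - 9) / 24
  L_2(x) = (x - 3)(x - 5)(x - 9) / -15
  L_3(x) = (x - 3)(x - 5)(x - 8) / 24
Then P(x) = -7/2·L_0(x) - 167/2·L_1(x) - 436·L_2(x) - 1279/2·L_3(x).
Expanding and collecting terms gives P(x) = -x³ + (1/2)x² + 5x + 4.
Check: P(8) = -436. ✓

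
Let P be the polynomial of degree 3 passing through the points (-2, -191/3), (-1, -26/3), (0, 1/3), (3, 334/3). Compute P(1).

Write P(n) = an^3 + bn^2 + cn + d. Substituting each data point gives a linear system:
  -8a + 4b - 2c + d = -191/3
  -a + b - c + d = -26/3
  d = 1/3
  27a + 9b + 3c + d = 334/3
Solving the system yields a = 6, b = -5, c = -2, d = 1/3.
So P(n) = 6n^3 - 5n^2 - 2n + 1/3.
Then P(1) = -2/3.

-2/3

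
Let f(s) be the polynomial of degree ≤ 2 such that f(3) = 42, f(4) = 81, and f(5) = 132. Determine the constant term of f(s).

-3

Write f(s) = as^2 + bs + c. Substituting each data point gives a linear system:
  9a + 3b + c = 42
  16a + 4b + c = 81
  25a + 5b + c = 132
Solving the system yields a = 6, b = -3, c = -3.
So f(s) = 6s² - 3s - 3.
The constant term is -3.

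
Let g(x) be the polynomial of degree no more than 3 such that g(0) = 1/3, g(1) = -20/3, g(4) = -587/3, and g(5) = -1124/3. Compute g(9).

Write g(x) = ax^3 + bx^2 + cx + d. Substituting each data point gives a linear system:
  d = 1/3
  a + b + c + d = -20/3
  64a + 16b + 4c + d = -587/3
  125a + 25b + 5c + d = -1124/3
Solving the system yields a = -3, b = 1, c = -5, d = 1/3.
So g(x) = -3x^3 + x^2 - 5x + 1/3.
Then g(9) = -6452/3.

-6452/3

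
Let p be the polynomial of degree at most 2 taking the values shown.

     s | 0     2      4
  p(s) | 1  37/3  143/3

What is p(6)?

107

Forward differences of the values at s = 0, 2, 4:
  p  : 1  37/3  143/3
  Δ  : 34/3  106/3
  Δ^2: 24
The second differences are constant, confirming degree 2.
Interpolating (Newton forward form) and evaluating at s = 6 gives p(6) = 107.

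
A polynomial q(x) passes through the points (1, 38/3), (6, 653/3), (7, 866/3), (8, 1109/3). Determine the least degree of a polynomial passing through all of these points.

Divided differences on the nodes 1, 6, 7, 8:
  order 0: 38/3  653/3  866/3  1109/3
  order 1: 41  71  81
  order 2: 5  5
  order 3: 0
The order-2 divided differences are all 5 (nonzero) and every higher order vanishes, so the data lies on a polynomial of degree exactly 2.

2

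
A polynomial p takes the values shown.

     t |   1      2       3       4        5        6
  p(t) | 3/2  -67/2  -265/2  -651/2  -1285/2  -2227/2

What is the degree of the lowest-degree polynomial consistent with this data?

3

Forward differences of the values at t = 1, 2, 3, 4, 5, 6:
  p  : 3/2  -67/2  -265/2  -651/2  -1285/2  -2227/2
  Δ  : -35  -99  -193  -317  -471
  Δ^2: -64  -94  -124  -154
  Δ^3: -30  -30  -30
  Δ^4: 0  0
  Δ^5: 0
The third differences are constant (-30) and nonzero, while all higher differences vanish, so the minimal degree is 3.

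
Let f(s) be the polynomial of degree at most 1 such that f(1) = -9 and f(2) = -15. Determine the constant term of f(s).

-3

Write f(s) = as + b. Substituting each data point gives a linear system:
  a + b = -9
  2a + b = -15
Solving the system yields a = -6, b = -3.
So f(s) = -6s - 3.
The constant term is -3.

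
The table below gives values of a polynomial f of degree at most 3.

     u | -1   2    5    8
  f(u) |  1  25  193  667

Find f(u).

f(u) = u^3 + 2u^2 + 3u + 3

Write f(u) = au^3 + bu^2 + cu + d. Substituting each data point gives a linear system:
  -a + b - c + d = 1
  8a + 4b + 2c + d = 25
  125a + 25b + 5c + d = 193
  512a + 64b + 8c + d = 667
Solving the system yields a = 1, b = 2, c = 3, d = 3.
So f(u) = u^3 + 2u^2 + 3u + 3.
Check: f(5) = 193. ✓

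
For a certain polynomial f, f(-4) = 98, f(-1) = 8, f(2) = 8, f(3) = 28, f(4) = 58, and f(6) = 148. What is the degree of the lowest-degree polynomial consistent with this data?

2

Divided differences on the nodes -4, -1, 2, 3, 4, 6:
  order 0: 98  8  8  28  58  148
  order 1: -30  0  20  30  45
  order 2: 5  5  5  5
  order 3: 0  0  0
  order 4: 0  0
  order 5: 0
The order-2 divided differences are all 5 (nonzero) and every higher order vanishes, so the data lies on a polynomial of degree exactly 2.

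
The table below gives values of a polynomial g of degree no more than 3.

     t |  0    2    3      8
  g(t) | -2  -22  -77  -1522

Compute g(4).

-186

Using the Lagrange interpolation formula with nodes 0, 2, 3, 8:
  L_0(t) = (t - 2)(t - 3)(t - 8) / -48
  L_1(t) = t(t - 3)(t - 8) / 12
  L_2(t) = t(t - 2)(t - 8) / -15
  L_3(t) = t(t - 2)(t - 3) / 240
Then g(t) = -2·L_0(t) - 22·L_1(t) - 77·L_2(t) - 1522·L_3(t).
Expanding and collecting terms gives g(t) = -3t^3 + 2t - 2.
Evaluating at t = 4: g(4) = -186.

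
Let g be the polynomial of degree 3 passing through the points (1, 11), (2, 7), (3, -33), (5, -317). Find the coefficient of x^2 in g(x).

Write g(x) = ax^3 + bx^2 + cx + d. Substituting each data point gives a linear system:
  a + b + c + d = 11
  8a + 4b + 2c + d = 7
  27a + 9b + 3c + d = -33
  125a + 25b + 5c + d = -317
Solving the system yields a = -4, b = 6, c = 6, d = 3.
So g(x) = -4x^3 + 6x^2 + 6x + 3.
The coefficient of x^2 is 6.

6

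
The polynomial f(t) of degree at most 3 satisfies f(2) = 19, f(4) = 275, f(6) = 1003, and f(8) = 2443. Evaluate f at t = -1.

Write f(t) = at^3 + bt^2 + ct + d. Substituting each data point gives a linear system:
  8a + 4b + 2c + d = 19
  64a + 16b + 4c + d = 275
  216a + 36b + 6c + d = 1003
  512a + 64b + 8c + d = 2443
Solving the system yields a = 5, b = -1, c = -6, d = -5.
So f(t) = 5t^3 - t^2 - 6t - 5.
Then f(-1) = -5.

-5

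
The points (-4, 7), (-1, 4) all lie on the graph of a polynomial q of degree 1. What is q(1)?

2

Using the Lagrange interpolation formula with nodes -4, -1:
  L_0(s) = (s + 1) / -3
  L_1(s) = (s + 4) / 3
Then q(s) = 7·L_0(s) + 4·L_1(s).
Expanding and collecting terms gives q(s) = -s + 3.
Evaluating at s = 1: q(1) = 2.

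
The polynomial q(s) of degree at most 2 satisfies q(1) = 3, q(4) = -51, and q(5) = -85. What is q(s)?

q(s) = -4s^2 + 2s + 5

Write q(s) = as^2 + bs + c. Substituting each data point gives a linear system:
  a + b + c = 3
  16a + 4b + c = -51
  25a + 5b + c = -85
Solving the system yields a = -4, b = 2, c = 5.
So q(s) = -4s² + 2s + 5.
Check: q(1) = 3. ✓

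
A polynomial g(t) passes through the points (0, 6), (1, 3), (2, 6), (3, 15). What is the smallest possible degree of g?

2

Forward differences of the values at t = 0, 1, 2, 3:
  g  : 6  3  6  15
  Δ  : -3  3  9
  Δ^2: 6  6
  Δ^3: 0
The second differences are constant (6) and nonzero, while all higher differences vanish, so the minimal degree is 2.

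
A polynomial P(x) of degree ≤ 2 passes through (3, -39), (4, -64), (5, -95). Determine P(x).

Using the Lagrange interpolation formula with nodes 3, 4, 5:
  L_0(x) = (x - 4)(x - 5) / 2
  L_1(x) = (x - 3)(x - 5) / -1
  L_2(x) = (x - 3)(x - 4) / 2
Then P(x) = -39·L_0(x) - 64·L_1(x) - 95·L_2(x).
Expanding and collecting terms gives P(x) = -3x² - 4x.
Check: P(3) = -39. ✓

P(x) = -3x^2 - 4x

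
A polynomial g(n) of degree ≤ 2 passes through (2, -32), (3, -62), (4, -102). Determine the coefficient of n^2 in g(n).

-5

Write g(n) = an^2 + bn + c. Substituting each data point gives a linear system:
  4a + 2b + c = -32
  9a + 3b + c = -62
  16a + 4b + c = -102
Solving the system yields a = -5, b = -5, c = -2.
So g(n) = -5n² - 5n - 2.
The leading coefficient is -5.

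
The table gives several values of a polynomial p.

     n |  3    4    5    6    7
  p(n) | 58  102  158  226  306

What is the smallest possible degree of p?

Forward differences of the values at n = 3, 4, 5, 6, 7:
  p  : 58  102  158  226  306
  Δ  : 44  56  68  80
  Δ^2: 12  12  12
  Δ^3: 0  0
  Δ^4: 0
The second differences are constant (12) and nonzero, while all higher differences vanish, so the minimal degree is 2.

2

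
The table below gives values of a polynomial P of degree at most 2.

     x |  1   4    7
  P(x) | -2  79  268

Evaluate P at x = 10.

565

Write P(x) = ax^2 + bx + c. Substituting each data point gives a linear system:
  a + b + c = -2
  16a + 4b + c = 79
  49a + 7b + c = 268
Solving the system yields a = 6, b = -3, c = -5.
So P(x) = 6x² - 3x - 5.
Then P(10) = 565.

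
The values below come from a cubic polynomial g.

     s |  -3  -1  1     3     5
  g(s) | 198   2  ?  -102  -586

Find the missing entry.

On equispaced nodes a degree-3 polynomial has vanishing fourth forward difference, so
  g(-3) - 4·g(-1) + 6·g(1) - 4·g(3) + g(5) = 0.
Substituting the known values and solving for g(1):
  6·g(1) = -12
  g(1) = -2.

-2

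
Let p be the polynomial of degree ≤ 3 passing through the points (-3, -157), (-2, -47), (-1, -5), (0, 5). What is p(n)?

Write p(n) = an^3 + bn^2 + cn + d. Substituting each data point gives a linear system:
  -27a + 9b - 3c + d = -157
  -8a + 4b - 2c + d = -47
  -a + b - c + d = -5
  d = 5
Solving the system yields a = 6, b = 2, c = 6, d = 5.
So p(n) = 6n^3 + 2n^2 + 6n + 5.
Check: p(-2) = -47. ✓

p(n) = 6n^3 + 2n^2 + 6n + 5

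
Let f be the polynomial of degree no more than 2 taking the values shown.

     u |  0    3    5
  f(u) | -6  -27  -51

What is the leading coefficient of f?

Write f(u) = au^2 + bu + c. Substituting each data point gives a linear system:
  c = -6
  9a + 3b + c = -27
  25a + 5b + c = -51
Solving the system yields a = -1, b = -4, c = -6.
So f(u) = -u² - 4u - 6.
The leading coefficient is -1.

-1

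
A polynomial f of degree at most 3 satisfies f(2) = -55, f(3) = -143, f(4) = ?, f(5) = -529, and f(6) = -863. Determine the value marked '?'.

-295

The 4 known points determine the degree-3 polynomial uniquely.
Write f(n) = an^3 + bn^2 + cn + d. Substituting each data point gives a linear system:
  8a + 4b + 2c + d = -55
  27a + 9b + 3c + d = -143
  125a + 25b + 5c + d = -529
  216a + 36b + 6c + d = -863
Solving the system yields a = -3, b = -5, c = -6, d = 1.
So f(n) = -3n^3 - 5n^2 - 6n + 1.
Then f(4) = -295.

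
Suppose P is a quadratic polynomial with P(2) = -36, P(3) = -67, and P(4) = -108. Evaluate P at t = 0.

Write P(t) = at^2 + bt + c. Substituting each data point gives a linear system:
  4a + 2b + c = -36
  9a + 3b + c = -67
  16a + 4b + c = -108
Solving the system yields a = -5, b = -6, c = -4.
So P(t) = -5t² - 6t - 4.
Then P(0) = -4.

-4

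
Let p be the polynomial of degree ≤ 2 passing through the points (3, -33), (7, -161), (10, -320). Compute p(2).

-16

Write p(u) = au^2 + bu + c. Substituting each data point gives a linear system:
  9a + 3b + c = -33
  49a + 7b + c = -161
  100a + 10b + c = -320
Solving the system yields a = -3, b = -2, c = 0.
So p(u) = -3u^2 - 2u.
Then p(2) = -16.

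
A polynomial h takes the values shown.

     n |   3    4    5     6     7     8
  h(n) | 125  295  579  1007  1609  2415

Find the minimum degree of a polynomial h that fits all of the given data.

Forward differences of the values at n = 3, 4, 5, 6, 7, 8:
  h  : 125  295  579  1007  1609  2415
  Δ  : 170  284  428  602  806
  Δ^2: 114  144  174  204
  Δ^3: 30  30  30
  Δ^4: 0  0
  Δ^5: 0
The third differences are constant (30) and nonzero, while all higher differences vanish, so the minimal degree is 3.

3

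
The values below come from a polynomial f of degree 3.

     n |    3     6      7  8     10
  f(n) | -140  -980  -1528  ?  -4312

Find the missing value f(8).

The 4 known points determine the degree-3 polynomial uniquely.
Write f(n) = an^3 + bn^2 + cn + d. Substituting each data point gives a linear system:
  27a + 9b + 3c + d = -140
  216a + 36b + 6c + d = -980
  343a + 49b + 7c + d = -1528
  1000a + 100b + 10c + d = -4312
Solving the system yields a = -4, b = -3, c = -1, d = -2.
So f(n) = -4n^3 - 3n^2 - n - 2.
Then f(8) = -2250.

-2250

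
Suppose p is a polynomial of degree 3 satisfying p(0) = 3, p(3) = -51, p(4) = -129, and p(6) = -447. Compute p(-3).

Using the Lagrange interpolation formula with nodes 0, 3, 4, 6:
  L_0(n) = (n - 3)(n - 4)(n - 6) / -72
  L_1(n) = n(n - 4)(n - 6) / 9
  L_2(n) = n(n - 3)(n - 6) / -8
  L_3(n) = n(n - 3)(n - 4) / 36
Then p(n) = 3·L_0(n) - 51·L_1(n) - 129·L_2(n) - 447·L_3(n).
Expanding and collecting terms gives p(n) = -2n^3 - n^2 + 3n + 3.
Evaluating at n = -3: p(-3) = 39.

39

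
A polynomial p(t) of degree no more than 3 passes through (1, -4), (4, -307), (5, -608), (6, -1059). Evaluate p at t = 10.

-4963

Using the Lagrange interpolation formula with nodes 1, 4, 5, 6:
  L_0(t) = (t - 4)(t - 5)(t - 6) / -60
  L_1(t) = (t - 1)(t - 5)(t - 6) / 6
  L_2(t) = (t - 1)(t - 4)(t - 6) / -4
  L_3(t) = (t - 1)(t - 4)(t - 5) / 10
Then p(t) = -4·L_0(t) - 307·L_1(t) - 608·L_2(t) - 1059·L_3(t).
Expanding and collecting terms gives p(t) = -5t^3 + 4t - 3.
Evaluating at t = 10: p(10) = -4963.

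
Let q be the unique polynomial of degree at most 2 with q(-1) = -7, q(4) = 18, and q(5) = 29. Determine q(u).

q(u) = u^2 + 2u - 6

Write q(u) = au^2 + bu + c. Substituting each data point gives a linear system:
  a - b + c = -7
  16a + 4b + c = 18
  25a + 5b + c = 29
Solving the system yields a = 1, b = 2, c = -6.
So q(u) = u^2 + 2u - 6.
Check: q(-1) = -7. ✓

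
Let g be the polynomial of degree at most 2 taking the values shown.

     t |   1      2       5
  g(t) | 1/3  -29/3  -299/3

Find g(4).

Write g(t) = at^2 + bt + c. Substituting each data point gives a linear system:
  a + b + c = 1/3
  4a + 2b + c = -29/3
  25a + 5b + c = -299/3
Solving the system yields a = -5, b = 5, c = 1/3.
So g(t) = -5t^2 + 5t + 1/3.
Then g(4) = -179/3.

-179/3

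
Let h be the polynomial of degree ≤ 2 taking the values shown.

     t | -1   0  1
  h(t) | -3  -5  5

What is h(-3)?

37

Using the Lagrange interpolation formula with nodes -1, 0, 1:
  L_0(t) = t(t - 1) / 2
  L_1(t) = (t + 1)(t - 1) / -1
  L_2(t) = (t + 1)t / 2
Then h(t) = -3·L_0(t) - 5·L_1(t) + 5·L_2(t).
Expanding and collecting terms gives h(t) = 6t² + 4t - 5.
Evaluating at t = -3: h(-3) = 37.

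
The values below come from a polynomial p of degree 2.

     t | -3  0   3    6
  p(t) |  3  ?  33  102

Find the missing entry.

0

The 3 known points determine the degree-2 polynomial uniquely.
Write p(t) = at^2 + bt + c. Substituting each data point gives a linear system:
  9a - 3b + c = 3
  9a + 3b + c = 33
  36a + 6b + c = 102
Solving the system yields a = 2, b = 5, c = 0.
So p(t) = 2t² + 5t.
Then p(0) = 0.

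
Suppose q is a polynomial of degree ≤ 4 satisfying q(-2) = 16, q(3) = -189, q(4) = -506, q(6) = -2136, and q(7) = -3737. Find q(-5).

-101

Using the Lagrange interpolation formula with nodes -2, 3, 4, 6, 7:
  L_0(x) = (x - 3)(x - 4)(x - 6)(x - 7) / 2160
  L_1(x) = (x + 2)(x - 4)(x - 6)(x - 7) / -60
  L_2(x) = (x + 2)(x - 3)(x - 6)(x - 7) / 36
  L_3(x) = (x + 2)(x - 3)(x - 4)(x - 7) / -48
  L_4(x) = (x + 2)(x - 3)(x - 4)(x - 6) / 108
Then q(x) = 16·L_0(x) - 189·L_1(x) - 506·L_2(x) - 2136·L_3(x) - 3737·L_4(x).
Expanding and collecting terms gives q(x) = -x^4 - 4x^3 + x^2 - x - 6.
Evaluating at x = -5: q(-5) = -101.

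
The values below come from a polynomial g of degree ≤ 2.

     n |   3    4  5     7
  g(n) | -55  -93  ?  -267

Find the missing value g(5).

-141

The 3 known points determine the degree-2 polynomial uniquely.
Write g(n) = an^2 + bn + c. Substituting each data point gives a linear system:
  9a + 3b + c = -55
  16a + 4b + c = -93
  49a + 7b + c = -267
Solving the system yields a = -5, b = -3, c = -1.
So g(n) = -5n² - 3n - 1.
Then g(5) = -141.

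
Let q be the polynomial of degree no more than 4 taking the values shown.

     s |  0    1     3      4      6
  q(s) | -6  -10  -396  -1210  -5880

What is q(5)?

-2886

Write q(s) = as^4 + bs^3 + cs^2 + ds + e. Substituting each data point gives a linear system:
  e = -6
  a + b + c + d + e = -10
  81a + 27b + 9c + 3d + e = -396
  256a + 64b + 16c + 4d + e = -1210
  1296a + 216b + 36c + 6d + e = -5880
Solving the system yields a = -4, b = -4, c = 5, d = -1, e = -6.
So q(s) = -4s^4 - 4s^3 + 5s^2 - s - 6.
Then q(5) = -2886.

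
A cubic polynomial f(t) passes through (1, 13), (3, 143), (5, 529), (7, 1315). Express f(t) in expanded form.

f(t) = 3t^3 + 5t^2 + 6t - 1

Using the Lagrange interpolation formula with nodes 1, 3, 5, 7:
  L_0(t) = (t - 3)(t - 5)(t - 7) / -48
  L_1(t) = (t - 1)(t - 5)(t - 7) / 16
  L_2(t) = (t - 1)(t - 3)(t - 7) / -16
  L_3(t) = (t - 1)(t - 3)(t - 5) / 48
Then f(t) = 13·L_0(t) + 143·L_1(t) + 529·L_2(t) + 1315·L_3(t).
Expanding and collecting terms gives f(t) = 3t^3 + 5t^2 + 6t - 1.
Check: f(1) = 13. ✓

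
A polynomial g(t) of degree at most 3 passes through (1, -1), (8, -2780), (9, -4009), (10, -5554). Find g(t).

Write g(t) = at^3 + bt^2 + ct + d. Substituting each data point gives a linear system:
  a + b + c + d = -1
  512a + 64b + 8c + d = -2780
  729a + 81b + 9c + d = -4009
  1000a + 100b + 10c + d = -5554
Solving the system yields a = -6, b = 4, c = 5, d = -4.
So g(t) = -6t^3 + 4t^2 + 5t - 4.
Check: g(10) = -5554. ✓

g(t) = -6t^3 + 4t^2 + 5t - 4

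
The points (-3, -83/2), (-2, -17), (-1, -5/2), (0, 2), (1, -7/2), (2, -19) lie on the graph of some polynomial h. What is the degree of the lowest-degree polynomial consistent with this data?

2

Forward differences of the values at n = -3, -2, -1, 0, 1, 2:
  h  : -83/2  -17  -5/2  2  -7/2  -19
  Δ  : 49/2  29/2  9/2  -11/2  -31/2
  Δ^2: -10  -10  -10  -10
  Δ^3: 0  0  0
  Δ^4: 0  0
  Δ^5: 0
The second differences are constant (-10) and nonzero, while all higher differences vanish, so the minimal degree is 2.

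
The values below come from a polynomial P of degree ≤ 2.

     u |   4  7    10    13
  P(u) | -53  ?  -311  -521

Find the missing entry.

The 3 known points determine the degree-2 polynomial uniquely.
Write P(u) = au^2 + bu + c. Substituting each data point gives a linear system:
  16a + 4b + c = -53
  100a + 10b + c = -311
  169a + 13b + c = -521
Solving the system yields a = -3, b = -1, c = -1.
So P(u) = -3u^2 - u - 1.
Then P(7) = -155.

-155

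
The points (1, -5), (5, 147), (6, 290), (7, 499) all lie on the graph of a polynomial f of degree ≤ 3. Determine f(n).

f(n) = 2n^3 - 3n^2 - 6n + 2

Write f(n) = an^3 + bn^2 + cn + d. Substituting each data point gives a linear system:
  a + b + c + d = -5
  125a + 25b + 5c + d = 147
  216a + 36b + 6c + d = 290
  343a + 49b + 7c + d = 499
Solving the system yields a = 2, b = -3, c = -6, d = 2.
So f(n) = 2n^3 - 3n^2 - 6n + 2.
Check: f(1) = -5. ✓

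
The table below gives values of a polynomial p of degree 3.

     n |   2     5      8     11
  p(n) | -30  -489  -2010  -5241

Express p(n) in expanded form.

Write p(n) = an^3 + bn^2 + cn + d. Substituting each data point gives a linear system:
  8a + 4b + 2c + d = -30
  125a + 25b + 5c + d = -489
  512a + 64b + 8c + d = -2010
  1331a + 121b + 11c + d = -5241
Solving the system yields a = -4, b = 1, c = -4, d = 6.
So p(n) = -4n³ + n² - 4n + 6.
Check: p(2) = -30. ✓

p(n) = -4n^3 + n^2 - 4n + 6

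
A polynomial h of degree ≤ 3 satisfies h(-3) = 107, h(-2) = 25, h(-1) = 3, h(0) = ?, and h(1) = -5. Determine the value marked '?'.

The 4 known points determine the degree-3 polynomial uniquely.
Write h(t) = at^3 + bt^2 + ct + d. Substituting each data point gives a linear system:
  -27a + 9b - 3c + d = 107
  -8a + 4b - 2c + d = 25
  -a + b - c + d = 3
  a + b + c + d = -5
Solving the system yields a = -6, b = -6, c = 2, d = 5.
So h(t) = -6t^3 - 6t^2 + 2t + 5.
Then h(0) = 5.

5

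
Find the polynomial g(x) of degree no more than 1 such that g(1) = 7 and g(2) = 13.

g(x) = 6x + 1

Using the Lagrange interpolation formula with nodes 1, 2:
  L_0(x) = (x - 2) / -1
  L_1(x) = (x - 1) / 1
Then g(x) = 7·L_0(x) + 13·L_1(x).
Expanding and collecting terms gives g(x) = 6x + 1.
Check: g(1) = 7. ✓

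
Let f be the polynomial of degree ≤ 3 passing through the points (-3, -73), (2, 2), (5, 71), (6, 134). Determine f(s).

Using the Lagrange interpolation formula with nodes -3, 2, 5, 6:
  L_0(s) = (s - 2)(s - 5)(s - 6) / -360
  L_1(s) = (s + 3)(s - 5)(s - 6) / 60
  L_2(s) = (s + 3)(s - 2)(s - 6) / -24
  L_3(s) = (s + 3)(s - 2)(s - 5) / 36
Then f(s) = -73·L_0(s) + 2·L_1(s) + 71·L_2(s) + 134·L_3(s).
Expanding and collecting terms gives f(s) = s^3 - 3s^2 + 5s - 4.
Check: f(5) = 71. ✓

f(s) = s^3 - 3s^2 + 5s - 4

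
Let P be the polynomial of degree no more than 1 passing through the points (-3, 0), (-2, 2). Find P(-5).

Write P(t) = at + b. Substituting each data point gives a linear system:
  -3a + b = 0
  -2a + b = 2
Solving the system yields a = 2, b = 6.
So P(t) = 2t + 6.
Then P(-5) = -4.

-4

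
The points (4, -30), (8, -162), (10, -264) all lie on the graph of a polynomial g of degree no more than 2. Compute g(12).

Write g(t) = at^2 + bt + c. Substituting each data point gives a linear system:
  16a + 4b + c = -30
  64a + 8b + c = -162
  100a + 10b + c = -264
Solving the system yields a = -3, b = 3, c = 6.
So g(t) = -3t^2 + 3t + 6.
Then g(12) = -390.

-390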